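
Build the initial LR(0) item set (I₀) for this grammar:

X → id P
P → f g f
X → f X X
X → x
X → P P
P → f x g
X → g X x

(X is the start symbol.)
{ [P → . f g f], [P → . f x g], [X → . P P], [X → . f X X], [X → . g X x], [X → . id P], [X → . x], [X' → . X] }

First, augment the grammar with X' → X
I₀ = CLOSURE({ [X' → . X] }):
  [X' → . X] has the dot before X: add [X → . id P], [X → . f X X], [X → . x], [X → . P P], [X → . g X x]
  [X → . P P] has the dot before P: add [P → . f g f], [P → . f x g]
No further items can be added.

I₀ = { [P → . f g f], [P → . f x g], [X → . P P], [X → . f X X], [X → . g X x], [X → . id P], [X → . x], [X' → . X] }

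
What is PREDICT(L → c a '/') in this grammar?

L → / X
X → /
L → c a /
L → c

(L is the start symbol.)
PREDICT(L → c a '/') = (FIRST(RHS) \ {ε}) ∪ (FOLLOW(L) if ε ∈ FIRST(RHS), i.e. RHS ⇒* ε)
FIRST(c a '/') = { 'c' }
ε ∉ FIRST(c a '/'), so FOLLOW(L) is not added.
PREDICT(L → c a '/') = { 'c' }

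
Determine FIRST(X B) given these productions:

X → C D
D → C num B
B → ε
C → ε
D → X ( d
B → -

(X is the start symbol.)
{ 'num' }

FIRST sets of the non-terminals involved (from the grammar, by fixed-point iteration):
  FIRST(X) = { 'num' }

To compute FIRST(X B), process the symbols left to right:
Symbol X is a non-terminal. Add FIRST(X) \ {ε} = { 'num' }
X is not nullable (ε ∉ FIRST(X)), so stop here.
FIRST(X B) = { 'num' }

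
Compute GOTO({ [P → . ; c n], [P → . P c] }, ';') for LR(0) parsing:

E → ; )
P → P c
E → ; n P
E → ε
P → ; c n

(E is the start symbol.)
{ [P → ; . c n] }

GOTO(I, ';') = CLOSURE({ [A → αX.β] : [A → α.Xβ] ∈ I, X = ';' })

Items with dot before ';', with the dot advanced:
  [P → . ; c n] → [P → ; . c n]
Closure adds nothing (no advanced item has the dot before a non-terminal).

GOTO = { [P → ; . c n] }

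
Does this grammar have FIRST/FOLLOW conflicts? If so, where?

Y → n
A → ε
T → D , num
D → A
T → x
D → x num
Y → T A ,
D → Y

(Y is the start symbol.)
A FIRST/FOLLOW conflict occurs when a non-terminal N has a nullable alternative N → β (β ⇒* ε) and another alternative N → α with FIRST(α) ∩ FOLLOW(N) ≠ ∅: on such a lookahead the parser cannot decide between expanding α and letting N vanish via β.

Nullable non-terminals: A, D.
FIRST sets used below: FIRST(A) = { ε }, FIRST(Y) = { ',', 'n', 'x' }
A has a nullable alternative but only one production, so nothing to check.

D: nullable alternative(s) D → A; FOLLOW(D) = { ',' }
  D → A: FIRST \ {ε} = { } — this is the only nullable alternative, skip
  D → x num: FIRST \ {ε} = { 'x' } — disjoint from FOLLOW(D)
  D → Y: FIRST \ {ε} = { ',', 'n', 'x' } — overlaps FOLLOW(D) on { ',' }: CONFLICT

T, Y have no nullable alternative, so no FIRST/FOLLOW check is needed there.

So the grammar has 1 FIRST/FOLLOW conflict (marked CONFLICT above).

Answer: Yes. D → Y with FOLLOW(D) on { ',' }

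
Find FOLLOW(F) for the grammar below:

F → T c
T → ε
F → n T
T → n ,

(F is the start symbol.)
To compute FOLLOW(F), find every occurrence of F on a right-hand side N → α F β: add FIRST(β) \ {ε}, and if β is empty or nullable also add FOLLOW(N). Iterate to a fixed point.

F is the start symbol, so $ ∈ FOLLOW(F).
F does not occur on any right-hand side.

Taking the union: FOLLOW(F) = { $ }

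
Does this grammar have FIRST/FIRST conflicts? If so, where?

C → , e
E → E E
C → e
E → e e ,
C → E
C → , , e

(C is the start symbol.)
A FIRST/FIRST conflict occurs when two productions N → α and N → β for the same non-terminal have FIRST(α) ∩ FIRST(β) ≠ ∅ (with ε ∈ FIRST of a nullable right-hand side, so two nullable alternatives also conflict).

FIRST sets of the non-terminals at (or reachable through a nullable prefix from) the front of some alternative:
  FIRST(E) = { 'e' }

Productions for C:
  C → , e: FIRST = { ',' }
  C → e: FIRST = { 'e' }
  C → E: FIRST = { 'e' }
  C → , , e: FIRST = { ',' }
Productions for E:
  E → E E: FIRST = { 'e' }
  E → e e ,: FIRST = { 'e' }

Conflict for C: C → , e and C → , , e
  Overlap: { ',' }
Conflict for C: C → e and C → E
  Overlap: { 'e' }
Conflict for E: E → E E and E → e e ,
  Overlap: { 'e' }

Answer: Yes. C → ',' e / C → ',' ',' e on { ',' }; C → e / C → E on { 'e' }; E → E E / E → e e ',' on { 'e' }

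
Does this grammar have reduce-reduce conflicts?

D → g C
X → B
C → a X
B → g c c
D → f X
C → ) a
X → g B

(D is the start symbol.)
A reduce-reduce conflict occurs when an LR(0) state has two complete items [A → α .] and [B → β .] — both call for a reduction, and with no lookahead the parser cannot choose between them.

Augment with D' → D and build the canonical LR(0) collection (I0 = CLOSURE({[D' → . D]}), then GOTO on every symbol after a dot until no new states appear). It has 16 states:
  I0: { [D → . f X], [D → . g C], [D' → . D] }  — shift
  I1: { [D' → D .] }  — accept
  I2: { [B → . g c c], [D → f . X], [X → . B], [X → . g B] }  — shift
  I3: { [C → . ) a], [C → . a X], [D → g . C] }  — shift
  I4: { [C → ) . a] }  — shift
  I5: { [D → g C .] }  — reduce
  I6: { [B → . g c c], [C → a . X], [X → . B], [X → . g B] }  — shift
  I7: { [X → B .] }  — reduce
  I8: { [C → a X .] }  — reduce
  I9: { [B → . g c c], [B → g . c c], [X → g . B] }  — shift
  I10: { [X → g B .] }  — reduce
  I11: { [B → g c . c] }  — shift
  I12: { [B → g . c c] }  — shift
  I13: { [B → g c c .] }  — reduce
  I14: { [C → ) a .] }  — reduce
  I15: { [D → f X .] }  — reduce

No state contains more than one complete item.

Answer: No reduce-reduce conflicts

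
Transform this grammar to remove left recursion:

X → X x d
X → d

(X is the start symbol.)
X is directly left-recursive. The standard transformation for
  A → A α₁ | ... | A α_m | β₁ | ... | β_n
is
  A  → β₁ A' | ... | β_n A'
  A' → α₁ A' | ... | α_m A' | ε

X → d becomes X → d X'
X → X x d becomes X' → x d X'
Add X' → ε

Resulting grammar:
X → d X'
X' → x d X'
X' → ε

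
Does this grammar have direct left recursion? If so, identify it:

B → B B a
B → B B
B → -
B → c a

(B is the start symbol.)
Yes, B is left-recursive

Direct left recursion occurs when N → N α for some non-terminal N (the right-hand side begins with the left-hand side itself).

B → B B a: LEFT RECURSIVE (starts with B)
B → B B: LEFT RECURSIVE (starts with B)
B → -: starts with '-'
B → c a: starts with c

The grammar has direct left recursion on: B.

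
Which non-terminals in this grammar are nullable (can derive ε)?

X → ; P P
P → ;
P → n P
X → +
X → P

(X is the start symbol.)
None

A non-terminal is nullable if it can derive ε (the empty string): either it has an ε-production, or it has a production whose right-hand side consists entirely of nullable non-terminals.

There are no ε-productions, so no non-terminal can derive ε.
No non-terminals are nullable.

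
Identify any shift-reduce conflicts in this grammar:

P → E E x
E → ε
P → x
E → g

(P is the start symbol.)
Yes — I0: [E → .] vs [E → . g]; I1: [E → .] vs [E → . g]

A shift-reduce conflict occurs when an LR(0) state has both:
  - a complete (reduce) item [A → α .] (dot at the end), and
  - a shift item [B → β . c γ] (dot before a terminal).

Augment with P' → P and build the canonical LR(0) collection (I0 = CLOSURE({[P' → . P]}), then GOTO on every symbol after a dot until no new states appear). It has 7 states:
  I0: { [E → . g], [E → .], [P → . E E x], [P → . x], [P' → . P] }  — shift, reduce
  I1: { [E → . g], [E → .], [P → E . E x] }  — shift, reduce
  I2: { [P' → P .] }  — accept
  I3: { [E → g .] }  — reduce
  I4: { [P → x .] }  — reduce
  I5: { [P → E E . x] }  — shift
  I6: { [P → E E x .] }  — reduce

I0 contains reduce item [E → .] and shift items [E → . g], [P → . x] — shift-reduce conflict.
I1 contains reduce item [E → .] and shift item [E → . g] — shift-reduce conflict.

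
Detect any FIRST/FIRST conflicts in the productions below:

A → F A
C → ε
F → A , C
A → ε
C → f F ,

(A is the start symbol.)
No FIRST/FIRST conflicts.

A FIRST/FIRST conflict occurs when two productions N → α and N → β for the same non-terminal have FIRST(α) ∩ FIRST(β) ≠ ∅ (with ε ∈ FIRST of a nullable right-hand side, so two nullable alternatives also conflict).

FIRST sets of the non-terminals at (or reachable through a nullable prefix from) the front of some alternative:
  FIRST(F) = { ',' }

Productions for A:
  A → F A: FIRST = { ',' }
  A → ε: FIRST = { ε }
Productions for C:
  C → ε: FIRST = { ε }
  C → f F ,: FIRST = { 'f' }
F has only one production, so no FIRST/FIRST conflict is possible there.

All alternatives of each non-terminal have pairwise disjoint FIRST sets.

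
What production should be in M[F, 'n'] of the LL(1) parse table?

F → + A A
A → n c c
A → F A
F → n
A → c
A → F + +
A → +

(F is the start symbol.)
F → n

To find M[F, 'n'], we find productions for F where 'n' is in the predict set (PREDICT(N → α) = (FIRST(α) \ {ε}) ∪ (FOLLOW(N) if α ⇒* ε)).

F → + A A: PREDICT = { '+' }
F → n: PREDICT = { 'n' }
  'n' is in predict set, so this production goes in M[F, 'n']

M[F, 'n'] = F → n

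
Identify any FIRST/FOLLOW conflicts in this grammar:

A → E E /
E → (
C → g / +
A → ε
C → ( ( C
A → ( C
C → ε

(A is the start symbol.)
A FIRST/FOLLOW conflict occurs when a non-terminal N has a nullable alternative N → β (β ⇒* ε) and another alternative N → α with FIRST(α) ∩ FOLLOW(N) ≠ ∅: on such a lookahead the parser cannot decide between expanding α and letting N vanish via β.

Nullable non-terminals: A, C.
FIRST sets used below: FIRST(E) = { '(' }

A: nullable alternative(s) A → ε; FOLLOW(A) = { $ }
  A → E E /: FIRST \ {ε} = { '(' } — disjoint from FOLLOW(A)
  A → ε: FIRST \ {ε} = { } — this is the only nullable alternative, skip
  A → ( C: FIRST \ {ε} = { '(' } — disjoint from FOLLOW(A)

C: nullable alternative(s) C → ε; FOLLOW(C) = { $ }
  C → g / +: FIRST \ {ε} = { 'g' } — disjoint from FOLLOW(C)
  C → ( ( C: FIRST \ {ε} = { '(' } — disjoint from FOLLOW(C)
  C → ε: FIRST \ {ε} = { } — this is the only nullable alternative, skip

E has no nullable alternative, so no FIRST/FOLLOW check is needed there.

No FIRST/FOLLOW conflicts found.

Answer: No FIRST/FOLLOW conflicts.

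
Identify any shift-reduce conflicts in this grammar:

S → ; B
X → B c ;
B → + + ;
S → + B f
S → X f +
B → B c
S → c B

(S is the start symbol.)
Yes — I8: [S → c B .] vs [B → B . c]; I14: [B → B c .] vs [X → B c . ;]; I16: [S → ; B .] vs [B → B . c]

Augment with S' → S and build the canonical LR(0) collection (I0 = CLOSURE({[S' → . S]}), then GOTO on every symbol after a dot until no new states appear). It has 20 states:
  I0: { [B → . + + ;], [B → . B c], [S → . + B f], [S → . ; B], [S → . X f +], [S → . c B], [S' → . S], [X → . B c ;] }  — shift
  I1: { [B → + . + ;], [B → . + + ;], [B → . B c], [S → + . B f] }  — shift
  I2: { [B → . + + ;], [B → . B c], [S → ; . B] }  — shift
  I3: { [B → B . c], [X → B . c ;] }  — shift
  I4: { [S' → S .] }  — accept
  I5: { [S → X . f +] }  — shift
  I6: { [B → . + + ;], [B → . B c], [S → c . B] }  — shift
  I7: { [B → + . + ;] }  — shift
  I8: { [B → B . c], [S → c B .] }  — shift, reduce
  I9: { [B → B c .] }  — reduce
  I10: { [B → + + . ;] }  — shift
  I11: { [B → + + ; .] }  — reduce
  I12: { [S → X f . +] }  — shift
  I13: { [S → X f + .] }  — reduce
  I14: { [B → B c .], [X → B c . ;] }  — shift, reduce
  I15: { [X → B c ; .] }  — reduce
  I16: { [B → B . c], [S → ; B .] }  — shift, reduce
  I17: { [B → + + . ;], [B → + . + ;] }  — shift
  I18: { [B → B . c], [S → + B . f] }  — shift
  I19: { [S → + B f .] }  — reduce

I8 contains reduce item [S → c B .] and shift item [B → B . c] — shift-reduce conflict.
I14 contains reduce item [B → B c .] and shift item [X → B c . ;] — shift-reduce conflict.
I16 contains reduce item [S → ; B .] and shift item [B → B . c] — shift-reduce conflict.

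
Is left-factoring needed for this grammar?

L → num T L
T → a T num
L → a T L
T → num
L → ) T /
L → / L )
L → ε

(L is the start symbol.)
No, left-factoring is not needed

Left-factoring is needed when two productions for the same non-terminal
share a common prefix on the right-hand side.

Productions for L:
  L → num T L
  L → a T L
  L → ) T /
  L → / L )
  L → ε
Productions for T:
  T → a T num
  T → num

No common prefixes found.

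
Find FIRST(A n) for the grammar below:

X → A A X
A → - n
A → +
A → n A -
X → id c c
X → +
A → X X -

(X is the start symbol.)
{ '+', '-', 'id', 'n' }

FIRST sets of the non-terminals involved (from the grammar, by fixed-point iteration):
  FIRST(A) = { '+', '-', 'id', 'n' }

To compute FIRST(A n), process the symbols left to right:
Symbol A is a non-terminal. Add FIRST(A) \ {ε} = { '+', '-', 'id', 'n' }
A is not nullable (ε ∉ FIRST(A)), so stop here.
FIRST(A n) = { '+', '-', 'id', 'n' }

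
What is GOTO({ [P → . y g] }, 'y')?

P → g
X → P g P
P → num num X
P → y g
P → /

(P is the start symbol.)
{ [P → y . g] }

GOTO(I, 'y') = CLOSURE({ [A → αX.β] : [A → α.Xβ] ∈ I, X = 'y' })

Items with dot before 'y', with the dot advanced:
  [P → . y g] → [P → y . g]
Closure adds nothing (no advanced item has the dot before a non-terminal).

GOTO = { [P → y . g] }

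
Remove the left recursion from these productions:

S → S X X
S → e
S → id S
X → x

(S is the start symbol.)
S → e S'
S → id S S'
S' → X X S'
S' → ε
X → x

S is directly left-recursive. The standard transformation for
  A → A α₁ | ... | A α_m | β₁ | ... | β_n
is
  A  → β₁ A' | ... | β_n A'
  A' → α₁ A' | ... | α_m A' | ε

S → e becomes S → e S'
S → id S becomes S → id S S'
S → S X X becomes S' → X X S'
Add S' → ε

Productions for other non-terminals are unchanged:
  X → x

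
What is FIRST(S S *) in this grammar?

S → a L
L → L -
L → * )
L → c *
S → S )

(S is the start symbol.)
FIRST sets of the non-terminals involved (from the grammar, by fixed-point iteration):
  FIRST(S) = { 'a' }

To compute FIRST(S S *), process the symbols left to right:
Symbol S is a non-terminal. Add FIRST(S) \ {ε} = { 'a' }
S is not nullable (ε ∉ FIRST(S)), so stop here.
FIRST(S S *) = { 'a' }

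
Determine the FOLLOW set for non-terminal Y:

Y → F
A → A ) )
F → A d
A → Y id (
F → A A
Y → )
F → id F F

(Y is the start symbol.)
Y is the start symbol, so $ ∈ FOLLOW(Y).
In A → Y id (: Y is followed by id '(', add FIRST(id '(') \ {ε} = { 'id' }

Taking the union: FOLLOW(Y) = { $, 'id' }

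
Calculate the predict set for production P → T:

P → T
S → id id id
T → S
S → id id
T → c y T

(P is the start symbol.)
{ 'c', 'id' }

PREDICT(P → T) = (FIRST(RHS) \ {ε}) ∪ (FOLLOW(P) if ε ∈ FIRST(RHS), i.e. RHS ⇒* ε)
FIRST(T) = { 'c', 'id' }
FIRST(T) = { 'c', 'id' }
ε ∉ FIRST(T), so FOLLOW(P) is not added.
PREDICT(P → T) = { 'c', 'id' }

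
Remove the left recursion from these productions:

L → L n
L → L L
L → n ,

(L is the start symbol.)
L → n , L'
L' → n L'
L' → L L'
L' → ε

L is directly left-recursive. The standard transformation for
  A → A α₁ | ... | A α_m | β₁ | ... | β_n
is
  A  → β₁ A' | ... | β_n A'
  A' → α₁ A' | ... | α_m A' | ε

L → n , becomes L → n , L'
L → L n becomes L' → n L'
L → L L becomes L' → L L'
Add L' → ε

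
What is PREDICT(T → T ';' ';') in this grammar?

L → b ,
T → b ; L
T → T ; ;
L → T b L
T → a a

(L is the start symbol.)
{ 'a', 'b' }

PREDICT(T → T ';' ';') = (FIRST(RHS) \ {ε}) ∪ (FOLLOW(T) if ε ∈ FIRST(RHS), i.e. RHS ⇒* ε)
FIRST(T) = { 'a', 'b' }
FIRST(T ';' ';') = { 'a', 'b' }
ε ∉ FIRST(T ';' ';'), so FOLLOW(T) is not added.
PREDICT(T → T ';' ';') = { 'a', 'b' }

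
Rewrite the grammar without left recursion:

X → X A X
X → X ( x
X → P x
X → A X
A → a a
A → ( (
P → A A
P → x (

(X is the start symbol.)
X → P x X'
X → A X X'
X' → A X X'
X' → ( x X'
X' → ε
A → a a
A → ( (
P → A A
P → x (

X is directly left-recursive. The standard transformation for
  A → A α₁ | ... | A α_m | β₁ | ... | β_n
is
  A  → β₁ A' | ... | β_n A'
  A' → α₁ A' | ... | α_m A' | ε

X → P x becomes X → P x X'
X → A X becomes X → A X X'
X → X A X becomes X' → A X X'
X → X ( x becomes X' → ( x X'
Add X' → ε

Productions for other non-terminals are unchanged:
  A → a a
  A → ( (
  P → A A
  P → x (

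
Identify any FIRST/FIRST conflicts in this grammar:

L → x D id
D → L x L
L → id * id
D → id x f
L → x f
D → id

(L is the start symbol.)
Yes. L → x D id / L → x f on { 'x' }; D → L x L / D → id x f on { 'id' }; D → L x L / D → id on { 'id' }; D → id x f / D → id on { 'id' }

FIRST sets of the non-terminals at (or reachable through a nullable prefix from) the front of some alternative:
  FIRST(L) = { 'id', 'x' }

Productions for L:
  L → x D id: FIRST = { 'x' }
  L → id * id: FIRST = { 'id' }
  L → x f: FIRST = { 'x' }
Productions for D:
  D → L x L: FIRST = { 'id', 'x' }
  D → id x f: FIRST = { 'id' }
  D → id: FIRST = { 'id' }

Conflict for L: L → x D id and L → x f
  Overlap: { 'x' }
Conflict for D: D → L x L and D → id x f
  Overlap: { 'id' }
Conflict for D: D → L x L and D → id
  Overlap: { 'id' }
Conflict for D: D → id x f and D → id
  Overlap: { 'id' }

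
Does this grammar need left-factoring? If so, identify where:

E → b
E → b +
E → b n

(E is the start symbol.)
Yes, E has productions with common prefix 'b'

Left-factoring is needed when two productions for the same non-terminal
share a common prefix on the right-hand side.

Productions for E:
  E → b
  E → b +
  E → b n

Found common prefix 'b' in productions for E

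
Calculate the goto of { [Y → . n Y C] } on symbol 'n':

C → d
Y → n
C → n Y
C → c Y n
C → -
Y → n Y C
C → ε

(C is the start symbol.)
GOTO(I, 'n') = CLOSURE({ [A → αX.β] : [A → α.Xβ] ∈ I, X = 'n' })

Items with dot before 'n', with the dot advanced:
  [Y → . n Y C] → [Y → n . Y C]
Closure of the advanced items:
  [Y → n . Y C] has the dot before Y: add [Y → . n], [Y → . n Y C]

GOTO = { [Y → . n Y C], [Y → . n], [Y → n . Y C] }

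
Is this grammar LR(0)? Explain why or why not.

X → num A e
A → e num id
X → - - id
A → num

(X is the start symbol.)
Yes, the grammar is LR(0)

Augment with X' → X and build the canonical LR(0) collection (I0 = CLOSURE({[X' → . X]}), then GOTO on every symbol after a dot until no new states appear). It has 12 states:
  I0: { [X → . - - id], [X → . num A e], [X' → . X] }  — shift
  I1: { [X → - . - id] }  — shift
  I2: { [X' → X .] }  — accept
  I3: { [A → . e num id], [A → . num], [X → num . A e] }  — shift
  I4: { [X → num A . e] }  — shift
  I5: { [A → e . num id] }  — shift
  I6: { [A → num .] }  — reduce
  I7: { [A → e num . id] }  — shift
  I8: { [A → e num id .] }  — reduce
  I9: { [X → num A e .] }  — reduce
  I10: { [X → - - . id] }  — shift
  I11: { [X → - - id .] }  — reduce

Every state is either a pure shift/goto state or contains exactly one complete item and nothing to shift — no conflicts. The grammar is LR(0).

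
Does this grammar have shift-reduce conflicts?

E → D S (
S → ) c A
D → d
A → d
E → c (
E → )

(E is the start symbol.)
No shift-reduce conflicts

A shift-reduce conflict occurs when an LR(0) state has both:
  - a complete (reduce) item [A → α .] (dot at the end), and
  - a shift item [B → β . c γ] (dot before a terminal).

Augment with E' → E and build the canonical LR(0) collection (I0 = CLOSURE({[E' → . E]}), then GOTO on every symbol after a dot until no new states appear). It has 13 states:
  I0: { [D → . d], [E → . )], [E → . D S (], [E → . c (], [E' → . E] }  — shift
  I1: { [E → ) .] }  — reduce
  I2: { [E → D . S (], [S → . ) c A] }  — shift
  I3: { [E' → E .] }  — accept
  I4: { [E → c . (] }  — shift
  I5: { [D → d .] }  — reduce
  I6: { [E → c ( .] }  — reduce
  I7: { [S → ) . c A] }  — shift
  I8: { [E → D S . (] }  — shift
  I9: { [E → D S ( .] }  — reduce
  I10: { [A → . d], [S → ) c . A] }  — shift
  I11: { [S → ) c A .] }  — reduce
  I12: { [A → d .] }  — reduce

No state contains both a complete item and a shift item.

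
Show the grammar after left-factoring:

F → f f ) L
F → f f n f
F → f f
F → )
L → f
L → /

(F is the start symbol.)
Left-factoring transforms A → αβ₁ | αβ₂ into A → αA' and A' → β₁ | β₂
(α is the longest common prefix among the alternatives). Repeat until
no nonterminal has two alternatives with a common prefix.

Round 1: F has alternatives sharing prefix 'f f'. Introduce F': F → f f F'
  Add: F' → ) L
  Add: F' → n f
  Add: F' → ε

No remaining common prefixes — done.

Resulting grammar:
F → f f F'
F' → ) L
F' → n f
F' → ε
F → )
L → f
L → /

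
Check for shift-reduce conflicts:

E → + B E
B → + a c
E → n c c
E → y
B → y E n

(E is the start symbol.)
No shift-reduce conflicts

A shift-reduce conflict occurs when an LR(0) state has both:
  - a complete (reduce) item [A → α .] (dot at the end), and
  - a shift item [B → β . c γ] (dot before a terminal).

Augment with E' → E and build the canonical LR(0) collection (I0 = CLOSURE({[E' → . E]}), then GOTO on every symbol after a dot until no new states appear). It has 15 states:
  I0: { [E → . + B E], [E → . n c c], [E → . y], [E' → . E] }  — shift
  I1: { [B → . + a c], [B → . y E n], [E → + . B E] }  — shift
  I2: { [E' → E .] }  — accept
  I3: { [E → n . c c] }  — shift
  I4: { [E → y .] }  — reduce
  I5: { [E → n c . c] }  — shift
  I6: { [E → n c c .] }  — reduce
  I7: { [B → + . a c] }  — shift
  I8: { [E → + B . E], [E → . + B E], [E → . n c c], [E → . y] }  — shift
  I9: { [B → y . E n], [E → . + B E], [E → . n c c], [E → . y] }  — shift
  I10: { [B → y E . n] }  — shift
  I11: { [B → y E n .] }  — reduce
  I12: { [E → + B E .] }  — reduce
  I13: { [B → + a . c] }  — shift
  I14: { [B → + a c .] }  — reduce

No state contains both a complete item and a shift item.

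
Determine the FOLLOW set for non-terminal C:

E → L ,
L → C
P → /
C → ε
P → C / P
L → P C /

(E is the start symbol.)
{ ',', '/' }

In L → C: C is at the end, add FOLLOW(L)
In P → C / P: C is followed by '/' P, add FIRST('/' P) \ {ε} = { '/' }
In L → P C /: C is followed by '/', add FIRST('/') \ {ε} = { '/' }

The FOLLOW sets referred to above (computed the same way, to a fixed point):
  FOLLOW(L) = { ',' }

Taking the union: FOLLOW(C) = { ',', '/' }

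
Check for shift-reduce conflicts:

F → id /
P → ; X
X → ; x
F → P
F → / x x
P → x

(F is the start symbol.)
A shift-reduce conflict occurs when an LR(0) state has both:
  - a complete (reduce) item [A → α .] (dot at the end), and
  - a shift item [B → β . c γ] (dot before a terminal).

Augment with F' → F and build the canonical LR(0) collection (I0 = CLOSURE({[F' → . F]}), then GOTO on every symbol after a dot until no new states appear). It has 13 states:
  I0: { [F → . / x x], [F → . P], [F → . id /], [F' → . F], [P → . ; X], [P → . x] }  — shift
  I1: { [F → / . x x] }  — shift
  I2: { [P → ; . X], [X → . ; x] }  — shift
  I3: { [F' → F .] }  — accept
  I4: { [F → P .] }  — reduce
  I5: { [F → id . /] }  — shift
  I6: { [P → x .] }  — reduce
  I7: { [F → id / .] }  — reduce
  I8: { [X → ; . x] }  — shift
  I9: { [P → ; X .] }  — reduce
  I10: { [X → ; x .] }  — reduce
  I11: { [F → / x . x] }  — shift
  I12: { [F → / x x .] }  — reduce

No state contains both a complete item and a shift item.

Answer: No shift-reduce conflicts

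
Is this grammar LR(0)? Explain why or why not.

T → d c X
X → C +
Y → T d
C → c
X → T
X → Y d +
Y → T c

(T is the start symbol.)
No. Shift-reduce conflict between [X → T .] and [Y → T . c]

A grammar is LR(0) if no state in the canonical LR(0) collection has:
  - both a shift item (dot before a terminal) and a complete item (shift-reduce conflict), or
  - two or more complete items (reduce-reduce conflict; the accept item [T' → T .] counts as a complete item here).

Augment with T' → T and build the canonical LR(0) collection (I0 = CLOSURE({[T' → . T]}), then GOTO on every symbol after a dot until no new states appear). It has 14 states:
  I0: { [T → . d c X], [T' → . T] }  — shift
  I1: { [T' → T .] }  — accept
  I2: { [T → d . c X] }  — shift
  I3: { [C → . c], [T → . d c X], [T → d c . X], [X → . C +], [X → . T], [X → . Y d +], [Y → . T c], [Y → . T d] }  — shift
  I4: { [X → C . +] }  — shift
  I5: { [X → T .], [Y → T . c], [Y → T . d] }  — shift, reduce
  I6: { [T → d c X .] }  — reduce
  I7: { [X → Y . d +] }  — shift
  I8: { [C → c .] }  — reduce
  I9: { [X → Y d . +] }  — shift
  I10: { [X → Y d + .] }  — reduce
  I11: { [Y → T c .] }  — reduce
  I12: { [Y → T d .] }  — reduce
  I13: { [X → C + .] }  — reduce

Conflict in state I5:
  Shift-reduce conflict between [X → T .] and [Y → T . c]
So the grammar is NOT LR(0).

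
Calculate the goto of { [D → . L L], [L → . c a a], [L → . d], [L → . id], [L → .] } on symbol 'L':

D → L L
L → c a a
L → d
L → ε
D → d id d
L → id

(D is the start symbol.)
{ [D → L . L], [L → . c a a], [L → . d], [L → . id], [L → .] }

GOTO(I, 'L') = CLOSURE({ [A → αX.β] : [A → α.Xβ] ∈ I, X = 'L' })

Items with dot before 'L', with the dot advanced:
  [D → . L L] → [D → L . L]
Closure of the advanced items:
  [D → L . L] has the dot before L: add [L → . c a a], [L → . d], [L → .], [L → . id]

GOTO = { [D → L . L], [L → . c a a], [L → . d], [L → . id], [L → .] }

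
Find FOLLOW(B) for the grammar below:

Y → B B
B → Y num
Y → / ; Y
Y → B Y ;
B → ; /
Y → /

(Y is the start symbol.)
In Y → B B: B is followed by B, add FIRST(B) \ {ε} = { '/', ';' }
In Y → B B: B is at the end, add FOLLOW(Y)
In Y → B Y ;: B is followed by Y ';', add FIRST(Y ';') \ {ε} = { '/', ';' }

The FOLLOW sets referred to above (computed the same way, to a fixed point):
  FOLLOW(Y) = { $, ';', 'num' }

Taking the union: FOLLOW(B) = { $, '/', ';', 'num' }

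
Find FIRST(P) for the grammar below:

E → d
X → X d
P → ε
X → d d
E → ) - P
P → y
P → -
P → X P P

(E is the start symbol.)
{ '-', 'd', 'y', ε }

To compute FIRST(P), examine every production with P on the left-hand side, reading each right-hand side left to right until a non-nullable symbol is reached.

FIRST sets of the other non-terminals involved (by the same procedure, iterated to a fixed point):
  FIRST(X) = { 'd' }

From P → ε:
  - ε-production, so ε ∈ FIRST(P)
From P → y:
  - y is a terminal: add 'y' and stop
From P → -:
  - '-' is a terminal: add '-' and stop
From P → X P P:
  - X is a non-terminal: add FIRST(X) \ {ε} = { 'd' }
    X is not nullable, so stop

Collecting: FIRST(P) = { '-', 'd', 'y', ε }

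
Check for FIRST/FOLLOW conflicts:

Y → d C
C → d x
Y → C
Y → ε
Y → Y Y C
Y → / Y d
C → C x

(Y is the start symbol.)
A FIRST/FOLLOW conflict occurs when a non-terminal N has a nullable alternative N → β (β ⇒* ε) and another alternative N → α with FIRST(α) ∩ FOLLOW(N) ≠ ∅: on such a lookahead the parser cannot decide between expanding α and letting N vanish via β.

Nullable non-terminals: Y.
FIRST sets used below: FIRST(C) = { 'd' }, FIRST(Y) = { '/', 'd', ε }

Y: nullable alternative(s) Y → ε; FOLLOW(Y) = { $, '/', 'd' }
  Y → d C: FIRST \ {ε} = { 'd' } — overlaps FOLLOW(Y) on { 'd' }: CONFLICT
  Y → C: FIRST \ {ε} = { 'd' } — overlaps FOLLOW(Y) on { 'd' }: CONFLICT
  Y → ε: FIRST \ {ε} = { } — this is the only nullable alternative, skip
  Y → Y Y C: FIRST \ {ε} = { '/', 'd' } — overlaps FOLLOW(Y) on { '/', 'd' }: CONFLICT
  Y → / Y d: FIRST \ {ε} = { '/' } — overlaps FOLLOW(Y) on { '/' }: CONFLICT

C has no nullable alternative, so no FIRST/FOLLOW check is needed there.

So the grammar has 4 FIRST/FOLLOW conflicts (marked CONFLICT above).

Answer: Yes. Y → d C with FOLLOW(Y) on { 'd' }; Y → C with FOLLOW(Y) on { 'd' }; Y → Y Y C with FOLLOW(Y) on { '/', 'd' }; Y → '/' Y d with FOLLOW(Y) on { '/' }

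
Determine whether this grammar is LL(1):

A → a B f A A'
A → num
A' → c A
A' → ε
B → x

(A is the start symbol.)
Relevant sets:
  FOLLOW(A') = { $, 'c' }

For A:
  PREDICT(A → a B f A A') = { 'a' }
  PREDICT(A → num) = { 'num' }
For A':
  PREDICT(A' → c A) = { 'c' }
  PREDICT(A' → ε) = { $, 'c' }
B has a single production, so nothing to check there.

Conflict found: Predict set conflict for A': { 'c' }
The grammar is NOT LL(1).

Answer: No. Predict set conflict for A': { 'c' }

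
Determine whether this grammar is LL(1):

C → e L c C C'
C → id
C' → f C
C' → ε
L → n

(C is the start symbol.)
No. Predict set conflict for C': { 'f' }

Relevant sets:
  FOLLOW(C') = { $, 'f' }

For C:
  PREDICT(C → e L c C C') = { 'e' }
  PREDICT(C → id) = { 'id' }
For C':
  PREDICT(C' → f C) = { 'f' }
  PREDICT(C' → ε) = { $, 'f' }
L has a single production, so nothing to check there.

Conflict found: Predict set conflict for C': { 'f' }
The grammar is NOT LL(1).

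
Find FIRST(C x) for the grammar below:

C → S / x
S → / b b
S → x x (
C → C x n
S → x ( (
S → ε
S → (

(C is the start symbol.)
{ '(', '/', 'x' }

FIRST sets of the non-terminals involved (from the grammar, by fixed-point iteration):
  FIRST(C) = { '(', '/', 'x' }

To compute FIRST(C x), process the symbols left to right:
Symbol C is a non-terminal. Add FIRST(C) \ {ε} = { '(', '/', 'x' }
C is not nullable (ε ∉ FIRST(C)), so stop here.
FIRST(C x) = { '(', '/', 'x' }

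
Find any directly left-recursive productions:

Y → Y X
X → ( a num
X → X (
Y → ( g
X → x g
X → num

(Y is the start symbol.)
Yes, Y, X are left-recursive

Direct left recursion occurs when N → N α for some non-terminal N (the right-hand side begins with the left-hand side itself).

Y → Y X: LEFT RECURSIVE (starts with Y)
X → ( a num: starts with '('
X → X (: LEFT RECURSIVE (starts with X)
Y → ( g: starts with '('
X → x g: starts with x
X → num: starts with num

The grammar has direct left recursion on: Y, X.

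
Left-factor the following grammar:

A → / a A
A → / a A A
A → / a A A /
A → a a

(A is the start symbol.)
Left-factoring transforms A → αβ₁ | αβ₂ into A → αA' and A' → β₁ | β₂
(α is the longest common prefix among the alternatives). Repeat until
no nonterminal has two alternatives with a common prefix.

Round 1: A has alternatives sharing prefix '/ a A'. Introduce A': A → / a A A'
  Add: A' → ε
  Add: A' → A
  Add: A' → A /

Round 2: A' has alternatives sharing prefix 'A'. Introduce A'': A' → A A''
  Add: A'' → ε
  Add: A'' → /

No remaining common prefixes — done.

Resulting grammar:
A → / a A A'
A' → ε
A' → A A''
A'' → ε
A'' → /
A → a a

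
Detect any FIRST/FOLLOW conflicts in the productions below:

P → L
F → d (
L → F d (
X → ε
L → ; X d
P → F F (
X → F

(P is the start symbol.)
A FIRST/FOLLOW conflict occurs when a non-terminal N has a nullable alternative N → β (β ⇒* ε) and another alternative N → α with FIRST(α) ∩ FOLLOW(N) ≠ ∅: on such a lookahead the parser cannot decide between expanding α and letting N vanish via β.

Nullable non-terminals: X.
FIRST sets used below: FIRST(F) = { 'd' }

X: nullable alternative(s) X → ε; FOLLOW(X) = { 'd' }
  X → ε: FIRST \ {ε} = { } — this is the only nullable alternative, skip
  X → F: FIRST \ {ε} = { 'd' } — overlaps FOLLOW(X) on { 'd' }: CONFLICT

F, L, P have no nullable alternative, so no FIRST/FOLLOW check is needed there.

So the grammar has 1 FIRST/FOLLOW conflict (marked CONFLICT above).

Answer: Yes. X → F with FOLLOW(X) on { 'd' }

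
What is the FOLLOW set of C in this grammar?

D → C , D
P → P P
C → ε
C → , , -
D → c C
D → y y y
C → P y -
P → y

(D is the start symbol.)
{ $, ',' }

To compute FOLLOW(C), find every occurrence of C on a right-hand side N → α C β: add FIRST(β) \ {ε}, and if β is empty or nullable also add FOLLOW(N). Iterate to a fixed point.

In D → C , D: C is followed by ',' D, add FIRST(',' D) \ {ε} = { ',' }
In D → c C: C is at the end, add FOLLOW(D)

The FOLLOW sets referred to above (computed the same way, to a fixed point):
  FOLLOW(D) = { $ }

Taking the union: FOLLOW(C) = { $, ',' }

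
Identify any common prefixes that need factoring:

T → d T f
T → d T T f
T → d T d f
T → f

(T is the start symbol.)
Yes, T has productions with common prefix 'd T'

Left-factoring is needed when two productions for the same non-terminal
share a common prefix on the right-hand side.

Productions for T:
  T → d T f
  T → d T T f
  T → d T d f
  T → f

Found common prefix 'd T' in productions for T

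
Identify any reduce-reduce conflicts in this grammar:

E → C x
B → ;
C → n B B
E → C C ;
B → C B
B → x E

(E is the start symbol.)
No reduce-reduce conflicts

A reduce-reduce conflict occurs when an LR(0) state has two complete items [A → α .] and [B → β .] — both call for a reduction, and with no lookahead the parser cannot choose between them.

Augment with E' → E and build the canonical LR(0) collection (I0 = CLOSURE({[E' → . E]}), then GOTO on every symbol after a dot until no new states appear). It has 14 states:
  I0: { [C → . n B B], [E → . C C ;], [E → . C x], [E' → . E] }  — shift
  I1: { [C → . n B B], [E → C . C ;], [E → C . x] }  — shift
  I2: { [E' → E .] }  — accept
  I3: { [B → . ;], [B → . C B], [B → . x E], [C → . n B B], [C → n . B B] }  — shift
  I4: { [B → ; .] }  — reduce
  I5: { [B → . ;], [B → . C B], [B → . x E], [C → . n B B], [C → n B . B] }  — shift
  I6: { [B → . ;], [B → . C B], [B → . x E], [B → C . B], [C → . n B B] }  — shift
  I7: { [B → x . E], [C → . n B B], [E → . C C ;], [E → . C x] }  — shift
  I8: { [B → x E .] }  — reduce
  I9: { [B → C B .] }  — reduce
  I10: { [C → n B B .] }  — reduce
  I11: { [E → C C . ;] }  — shift
  I12: { [E → C x .] }  — reduce
  I13: { [E → C C ; .] }  — reduce

No state contains more than one complete item.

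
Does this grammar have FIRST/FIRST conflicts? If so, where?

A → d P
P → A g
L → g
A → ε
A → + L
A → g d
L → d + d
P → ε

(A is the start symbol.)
No FIRST/FIRST conflicts.

A FIRST/FIRST conflict occurs when two productions N → α and N → β for the same non-terminal have FIRST(α) ∩ FIRST(β) ≠ ∅ (with ε ∈ FIRST of a nullable right-hand side, so two nullable alternatives also conflict).

FIRST sets of the non-terminals at (or reachable through a nullable prefix from) the front of some alternative:
  FIRST(A) = { '+', 'd', 'g', ε }

Productions for A:
  A → d P: FIRST = { 'd' }
  A → ε: FIRST = { ε }
  A → + L: FIRST = { '+' }
  A → g d: FIRST = { 'g' }
Productions for P:
  P → A g: FIRST = { '+', 'd', 'g' }
  P → ε: FIRST = { ε }
Productions for L:
  L → g: FIRST = { 'g' }
  L → d + d: FIRST = { 'd' }

All alternatives of each non-terminal have pairwise disjoint FIRST sets.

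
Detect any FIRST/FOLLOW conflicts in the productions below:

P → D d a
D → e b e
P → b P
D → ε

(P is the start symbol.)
No FIRST/FOLLOW conflicts.

Nullable non-terminals: D.

D: nullable alternative(s) D → ε; FOLLOW(D) = { 'd' }
  D → e b e: FIRST \ {ε} = { 'e' } — disjoint from FOLLOW(D)
  D → ε: FIRST \ {ε} = { } — this is the only nullable alternative, skip

P has no nullable alternative, so no FIRST/FOLLOW check is needed there.

No FIRST/FOLLOW conflicts found.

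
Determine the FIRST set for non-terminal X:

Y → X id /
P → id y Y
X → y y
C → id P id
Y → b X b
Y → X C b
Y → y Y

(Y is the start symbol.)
{ 'y' }

From X → y y:
  - y is a terminal: add 'y' and stop

Collecting: FIRST(X) = { 'y' }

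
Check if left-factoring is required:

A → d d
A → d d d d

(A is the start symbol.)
Left-factoring is needed when two productions for the same non-terminal
share a common prefix on the right-hand side.

Productions for A:
  A → d d
  A → d d d d

Found common prefix 'd d' in productions for A

Answer: Yes, A has productions with common prefix 'd d'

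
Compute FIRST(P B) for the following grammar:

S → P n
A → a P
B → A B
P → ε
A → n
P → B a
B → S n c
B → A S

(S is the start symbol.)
FIRST sets of the non-terminals involved (from the grammar, by fixed-point iteration):
  FIRST(P) = { 'a', 'n', ε }
  FIRST(B) = { 'a', 'n' }

To compute FIRST(P B), process the symbols left to right:
Symbol P is a non-terminal. Add FIRST(P) \ {ε} = { 'a', 'n' }
P is nullable (ε ∈ FIRST(P)), continue to the next symbol.
Symbol B is a non-terminal. Add FIRST(B) \ {ε} = { 'a', 'n' }
B is not nullable (ε ∉ FIRST(B)), so stop here.
FIRST(P B) = { 'a', 'n' }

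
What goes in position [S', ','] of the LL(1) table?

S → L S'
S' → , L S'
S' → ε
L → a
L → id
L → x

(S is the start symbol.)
S' → , L S'

To find M[S', ','], we find productions for S' where ',' is in the predict set (PREDICT(N → α) = (FIRST(α) \ {ε}) ∪ (FOLLOW(N) if α ⇒* ε)).

Relevant sets:
  FOLLOW(S') = { $ }

S' → , L S': PREDICT = { ',' }
  ',' is in predict set, so this production goes in M[S', ',']
S' → ε: PREDICT = { $ }

M[S', ','] = S' → , L S'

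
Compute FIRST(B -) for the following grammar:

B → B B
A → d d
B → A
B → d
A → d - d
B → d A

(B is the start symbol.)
{ 'd' }

FIRST sets of the non-terminals involved (from the grammar, by fixed-point iteration):
  FIRST(B) = { 'd' }

To compute FIRST(B -), process the symbols left to right:
Symbol B is a non-terminal. Add FIRST(B) \ {ε} = { 'd' }
B is not nullable (ε ∉ FIRST(B)), so stop here.
FIRST(B -) = { 'd' }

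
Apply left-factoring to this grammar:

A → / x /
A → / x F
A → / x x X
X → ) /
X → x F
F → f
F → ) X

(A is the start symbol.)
A → / x A'
A' → /
A' → F
A' → x X
X → ) /
X → x F
F → f
F → ) X

Left-factoring transforms A → αβ₁ | αβ₂ into A → αA' and A' → β₁ | β₂
(α is the longest common prefix among the alternatives). Repeat until
no nonterminal has two alternatives with a common prefix.

Round 1: A has alternatives sharing prefix '/ x'. Introduce A': A → / x A'
  Add: A' → /
  Add: A' → F
  Add: A' → x X

No remaining common prefixes — done.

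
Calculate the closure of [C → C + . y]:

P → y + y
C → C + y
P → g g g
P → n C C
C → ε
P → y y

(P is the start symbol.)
{ [C → C + . y] }

Start with: [C → C + . y]
The dot precedes the terminal y, so nothing is added.

CLOSURE = { [C → C + . y] }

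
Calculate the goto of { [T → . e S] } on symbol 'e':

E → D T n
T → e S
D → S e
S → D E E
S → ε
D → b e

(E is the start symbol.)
GOTO(I, 'e') = CLOSURE({ [A → αX.β] : [A → α.Xβ] ∈ I, X = 'e' })

Items with dot before 'e', with the dot advanced:
  [T → . e S] → [T → e . S]
Closure of the advanced items:
  [T → e . S] has the dot before S: add [S → . D E E], [S → .]
  [S → . D E E] has the dot before D: add [D → . S e], [D → . b e]

GOTO = { [D → . S e], [D → . b e], [S → . D E E], [S → .], [T → e . S] }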